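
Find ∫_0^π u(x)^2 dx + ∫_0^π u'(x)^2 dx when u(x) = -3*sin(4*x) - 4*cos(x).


||u||_{H^1(0,π)}^2 = 128/5 + 185*π/2

u'(x) = 4*sin(x) - 12*cos(4*x).
Expand u² and (u')² and integrate term by term on (0, π), using: for integers n ≥ 1, ∫_0^π sin²(nx) dx = ∫_0^π cos²(nx) dx = π/2; for n ≠ n', ∫_0^π sin(nx)sin(n'x) dx = ∫_0^π cos(nx)cos(n'x) dx = 0; and by product-to-sum, ∫_0^π sin(nx)cos(n'x) dx = ½∫_0^π [sin((n+n')x) + sin((n−n')x)] dx, which is 0 when n+n' is even and 2n/(n²−n'²) when n+n' is odd (it need not vanish on (0, π)).
  u² squared terms: (-4)²·∫cos(x)² dx = 16·π/2 = 8*π;  (-3)²·∫sin(4x)² dx = 9·π/2 = 9*π/2.
  u² cross terms: 2·(-4)·(-3)·∫cos(x)·sin(4x) dx = 24·(8/15) = 64/5.
  So ∫_0^π u² dx = 8*π + 9*π/2 + 64/5 = 64/5 + 25*π/2.
  (u')² squared terms: (-12)²·∫cos(4x)² dx = 144·π/2 = 72*π;  (4)²·∫sin(x)² dx = 16·π/2 = 8*π.
  (u')² cross terms: 2·(-12)·(4)·∫cos(4x)·sin(x) dx = -96·(-2/15) = 64/5.
  So ∫_0^π (u')² dx = 72*π + 8*π + 64/5 = 64/5 + 80*π.
||u||_{H^1}^2 = (64/5 + 25*π/2) + (64/5 + 80*π) = 128/5 + 185*π/2.


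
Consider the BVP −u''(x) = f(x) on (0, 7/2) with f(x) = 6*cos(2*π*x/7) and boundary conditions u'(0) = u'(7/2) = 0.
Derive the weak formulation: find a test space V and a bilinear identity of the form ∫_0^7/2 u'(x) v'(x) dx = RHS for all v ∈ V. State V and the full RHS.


V = H^1(0, 7/2) (no boundary constraint on v; u is determined up to an additive constant); weak form: ∫_0^7/2 u'v' dx = ∫_0^7/2 (6*cos(2*π*x/7)) v dx for all v ∈ V.

Multiply both sides by a test function v and integrate from 0 to 7/2:
  ∫_0^7/2 −u''(x) v(x) dx = ∫_0^7/2 f(x) v(x) dx.
Integrate the LHS by parts once:
  ∫_0^7/2 −u'' v dx = −[u'(x) v(x)]_0^7/2 + ∫_0^7/2 u'(x) v'(x) dx.
Thus ∫_0^7/2 u'(x) v'(x) dx = ∫_0^7/2 f(x) v(x) dx + [u'(x) v(x)]_0^7/2.
Choose V so that boundary terms are either known or forced to vanish.
u has homogeneous Neumann: u'(0) = u'(7/2) = 0. So [u' v]_0^7/2 = 0·v(7/2) − 0·v(0) = 0 for any v; take V = H^1(0, 7/2).
Weak formulation: find u (satisfying any essential BC) such that ∫_0^7/2 u'(x) v'(x) dx = ∫_0^7/2 f v dx for all v ∈ V (homogeneous Neumann, so boundary terms vanish).
Substituting f(x) = 6*cos(2*π*x/7), the right-hand side is ∫_0^7/2 (6*cos(2*π*x/7)) v dx.
Compatibility check (pure Neumann): taking v ≡ 1 ∈ V gives 0 = ∫_0^7/2 f dx + (0) − (0), i.e. ∫_0^7/2 f dx must equal u'(0) − u'(7/2) = 0. Indeed ∫_0^7/2 (6*cos(2*π*x/7)) dx = 0, so the data are compatible. The solution is then unique only up to an additive constant (fix it e.g. by requiring ∫_0^7/2 u dx = 0).


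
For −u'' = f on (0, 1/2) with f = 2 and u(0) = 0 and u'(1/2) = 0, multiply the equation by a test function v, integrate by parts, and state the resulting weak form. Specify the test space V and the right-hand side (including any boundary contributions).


V = {v ∈ H^1(0, 1/2) : v(0) = 0} (test functions vanish at x = 0 where u is specified); weak form: ∫_0^1/2 u'v' dx = ∫_0^1/2 (2) v dx for all v ∈ V.

Multiply both sides by a test function v and integrate from 0 to 1/2:
  ∫_0^1/2 −u''(x) v(x) dx = ∫_0^1/2 f(x) v(x) dx.
Integrate the LHS by parts once:
  ∫_0^1/2 −u'' v dx = −[u'(x) v(x)]_0^1/2 + ∫_0^1/2 u'(x) v'(x) dx.
Thus ∫_0^1/2 u'(x) v'(x) dx = ∫_0^1/2 f(x) v(x) dx + [u'(x) v(x)]_0^1/2.
Choose V so that boundary terms are either known or forced to vanish.
Mixed BC: u(0) = 0 (Dirichlet) and u'(1/2) = 0 (Neumann). Define V = {v ∈ H^1(0, 1/2) : v(0) = 0}. Then [u' v]_0^1/2 = u'(1/2)·v(1/2) − u'(0)·0 = 0.
Weak formulation: find u (satisfying any essential BC) such that ∫_0^1/2 u'(x) v'(x) dx = ∫_0^1/2 f v dx for all v ∈ V (Dirichlet at 0 absorbed into V; the Neumann datum at x = 1/2 is zero, so no boundary term remains).
Substituting f(x) = 2, the right-hand side is ∫_0^1/2 (2) v dx.


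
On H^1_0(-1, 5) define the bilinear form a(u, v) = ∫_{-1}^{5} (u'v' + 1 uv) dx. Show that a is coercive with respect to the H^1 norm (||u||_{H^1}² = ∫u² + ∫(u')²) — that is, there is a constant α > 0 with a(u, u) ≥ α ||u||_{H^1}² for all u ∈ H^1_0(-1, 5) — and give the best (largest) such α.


α = 1

Coercivity of a(·,·) on H^1_0(-1, 5) means a(u, u) ≥ α ||u||_{H^1}² for every u ∈ H^1_0.
The interval has length L = 6, and Poincaré/coercivity depend only on L. Here a(u, u) = ∫(u')² + (1)·∫u².
Here c = 1 ≥ 1, so a(u,u) = ∫(u')² + c∫u² ≥ ∫(u')² + ∫u² = ||u||_{H^1}², i.e. α = 1 works. No larger α is possible: a(u,u) ≥ α||u||_{H^1}² means (1−α)∫(u')² ≥ (α−c)∫u², and for the modes u_n = sin(nπ(x−x₀)/L) (x₀ the left endpoint) one has ∫u_n²/∫(u_n')² = (L/(nπ))² → 0, so a(u_n,u_n)/||u_n||_{H^1}² → 1. Hence the optimal constant is α = 1.
Therefore α = 1.


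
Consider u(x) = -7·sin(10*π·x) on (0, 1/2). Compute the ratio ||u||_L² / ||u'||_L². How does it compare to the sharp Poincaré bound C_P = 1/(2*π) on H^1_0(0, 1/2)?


||u||_L² / ||u'||_L² = 1/(10*π) < C_P = 1/(2*π).

u(x) = -7·sin(10*π·x), so u'(x) = -70*π*cos(10*π*x).
Writing u(x) = A·sin(kπx/L) with A = -7 and k = 5, use ∫_0^L sin²(kπx/L) dx = L/2 and ∫_0^L cos²(kπx/L) dx = L/2.
u² = 49·sin²(10*π·x) and (u')² = 4900*π^2·cos²(10*π·x), and each of sin², cos² integrates to L/2 = 1/4 over (0, 1/2).
∫_0^1/2 u² dx = 49/4, so ||u||_L² = 7/2.
∫_0^1/2 (u')² dx = 1225*π^2, so ||u'||_L² = 35*π.
Ratio ||u||_L² / ||u'||_L² = 1/(10*π).
Sharp Poincaré constant on H^1_0(0, 1/2) is C_P = L/π = 1/(2*π), achieved by sin(2*π·x).
This is the k = 5 harmonic; the ratio L/(kπ) is strictly less than C_P = L/π, consistent with the sharp inequality ||u||_L² ≤ C_P ||u'||_L².


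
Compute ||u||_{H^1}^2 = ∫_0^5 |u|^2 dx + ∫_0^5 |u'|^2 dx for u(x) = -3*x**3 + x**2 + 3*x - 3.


||u||_{H^1}^2 = 2541065/21

The H^1 norm (squared) on an interval (0, L) is
  ||u||_{H^1}^2 = ∫_0^L u(x)^2 dx + ∫_0^L u'(x)^2 dx.
Compute u'(x) = -9*x**2 + 2*x + 3.
Then u(x)^2 = 9*x**6 - 6*x**5 - 17*x**4 + 24*x**3 + 3*x**2 - 18*x + 9 and u'(x)^2 = 81*x**4 - 36*x**3 - 50*x**2 + 12*x + 9.
Integrate each monomial from 0 to 5 using ∫_0^5 c·x^n dx = c·5^(n+1)/(n+1):
  ∫_0^5 u(x)^2 dx = ∫_0^5 (9*x^6 - 6*x^5 - 17*x^4 + 24*x^3 + 3*x^2 - 18*x + 9) dx. Term by term:
    ∫_0^5 9*x^6 dx = 703125/7;  ∫_0^5 -6*x^5 dx = -15625;  ∫_0^5 -17*x^4 dx = -10625;
    ∫_0^5 24*x^3 dx = 3750;  ∫_0^5 3*x^2 dx = 125;  ∫_0^5 -18*x dx = -225;
    ∫_0^5 9 dx = 45.
  Sum: 703125/7 − 15625 − 10625 + 3750 + 125 − 225 + 45 = 545240/7.
  ∫_0^5 u'(x)^2 dx = ∫_0^5 (81*x^4 - 36*x^3 - 50*x^2 + 12*x + 9) dx. Term by term:
    ∫_0^5 81*x^4 dx = 50625;  ∫_0^5 -36*x^3 dx = -5625;  ∫_0^5 -50*x^2 dx = -6250/3;
    ∫_0^5 12*x dx = 150;  ∫_0^5 9 dx = 45.
  Sum: 50625 − 5625 − 6250/3 + 150 + 45 = 129335/3.
Adding: ||u||_{H^1}^2 = 545240/7 + 129335/3 = 2541065/21.


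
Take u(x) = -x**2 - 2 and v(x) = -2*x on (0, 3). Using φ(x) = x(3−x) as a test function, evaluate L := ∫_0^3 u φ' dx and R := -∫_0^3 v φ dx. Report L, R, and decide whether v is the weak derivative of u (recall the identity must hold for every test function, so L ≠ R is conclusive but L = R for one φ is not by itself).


LHS = 27/2, RHS = 27/2. Yes, v = u' weakly.

u(x) = -x**2 - 2, classical derivative u'(x) = -2*x.
φ(x) = x(3−x), so φ'(x) = 3 - 2*x.
Note φ(0) = φ(3) = 0, so the boundary term u·φ vanishes.
LHS = ∫_0^3 u(x) φ'(x) dx = ∫_0^3 (2*x^3 - 3*x^2 + 4*x - 6) dx. Term by term:
  ∫_0^3 2*x^3 dx = 81/2;  ∫_0^3 -3*x^2 dx = -27;  ∫_0^3 4*x dx = 18;
  ∫_0^3 -6 dx = -18.
Sum: 81/2 − 27 + 18 − 18 = 27/2.
So LHS = 27/2.
∫_0^3 v(x) φ(x) dx = ∫_0^3 (2*x^3 - 6*x^2) dx. Term by term:
  ∫_0^3 2*x^3 dx = 81/2;  ∫_0^3 -6*x^2 dx = -54.
Sum: 81/2 − 54 = -27/2.
So RHS = -∫_0^3 v(x) φ(x) dx = 27/2.
LHS = RHS, so the identity holds for this test φ.
Moreover u is smooth here and v(x) = u'(x) = -2*x pointwise, so the identity holds for every test function. Hence v is the weak derivative of u.


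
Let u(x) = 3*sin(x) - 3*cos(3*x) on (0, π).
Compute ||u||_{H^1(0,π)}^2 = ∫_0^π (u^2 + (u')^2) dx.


||u||_{H^1(0,π)}^2 = 54*π

u'(x) = 9*sin(3*x) + 3*cos(x).
Expand u² and (u')² and integrate term by term on (0, π), using: for integers n ≥ 1, ∫_0^π sin²(nx) dx = ∫_0^π cos²(nx) dx = π/2; for n ≠ n', ∫_0^π sin(nx)sin(n'x) dx = ∫_0^π cos(nx)cos(n'x) dx = 0; and by product-to-sum, ∫_0^π sin(nx)cos(n'x) dx = ½∫_0^π [sin((n+n')x) + sin((n−n')x)] dx, which is 0 when n+n' is even and 2n/(n²−n'²) when n+n' is odd (it need not vanish on (0, π)).
  u² squared terms: (-3)²·∫cos(3x)² dx = 9·π/2 = 9*π/2;  (3)²·∫sin(x)² dx = 9·π/2 = 9*π/2.
  u² cross terms: 2·(-3)·(3)·∫cos(3x)·sin(x) dx = -18·(0) = 0.
  So ∫_0^π u² dx = 9*π/2 + 9*π/2 + 0 = 9*π.
  (u')² squared terms: (3)²·∫cos(x)² dx = 9·π/2 = 9*π/2;  (9)²·∫sin(3x)² dx = 81·π/2 = 81*π/2.
  (u')² cross terms: 2·(3)·(9)·∫cos(x)·sin(3x) dx = 54·(0) = 0.
  So ∫_0^π (u')² dx = 9*π/2 + 81*π/2 + 0 = 45*π.
||u||_{H^1}^2 = (9*π) + (45*π) = 54*π.


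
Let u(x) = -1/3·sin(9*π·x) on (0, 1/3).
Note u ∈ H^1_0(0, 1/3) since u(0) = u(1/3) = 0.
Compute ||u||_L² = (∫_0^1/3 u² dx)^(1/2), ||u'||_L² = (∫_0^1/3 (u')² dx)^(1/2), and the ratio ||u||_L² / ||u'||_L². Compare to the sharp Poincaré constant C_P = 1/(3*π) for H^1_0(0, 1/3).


||u||_L² / ||u'||_L² = 1/(9*π) < C_P = 1/(3*π).

u(x) = -1/3·sin(9*π·x), so u'(x) = -3*π*cos(9*π*x).
Writing u(x) = A·sin(kπx/L) with A = -1/3 and k = 3, use ∫_0^L sin²(kπx/L) dx = L/2 and ∫_0^L cos²(kπx/L) dx = L/2.
u² = 1/9·sin²(9*π·x) and (u')² = 9*π^2·cos²(9*π·x), and each of sin², cos² integrates to L/2 = 1/6 over (0, 1/3).
∫_0^1/3 u² dx = 1/54, so ||u||_L² = sqrt(6)/18.
∫_0^1/3 (u')² dx = 3*π^2/2, so ||u'||_L² = sqrt(6)*π/2.
Ratio ||u||_L² / ||u'||_L² = 1/(9*π).
Sharp Poincaré constant on H^1_0(0, 1/3) is C_P = L/π = 1/(3*π), achieved by sin(3*π·x).
This is the k = 3 harmonic; the ratio L/(kπ) is strictly less than C_P = L/π, consistent with the sharp inequality ||u||_L² ≤ C_P ||u'||_L².


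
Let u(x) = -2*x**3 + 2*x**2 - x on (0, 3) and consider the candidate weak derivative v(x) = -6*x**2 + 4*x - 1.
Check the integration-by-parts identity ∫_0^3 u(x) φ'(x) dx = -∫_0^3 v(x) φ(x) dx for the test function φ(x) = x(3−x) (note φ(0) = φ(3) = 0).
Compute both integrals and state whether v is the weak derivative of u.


LHS = 252/5, RHS = 252/5. Yes, v = u' weakly.

u(x) = -2*x**3 + 2*x**2 - x, classical derivative u'(x) = -6*x**2 + 4*x - 1.
φ(x) = x(3−x), so φ'(x) = 3 - 2*x.
Note φ(0) = φ(3) = 0, so the boundary term u·φ vanishes.
LHS = ∫_0^3 u(x) φ'(x) dx = ∫_0^3 (4*x^4 - 10*x^3 + 8*x^2 - 3*x) dx. Term by term:
  ∫_0^3 4*x^4 dx = 972/5;  ∫_0^3 -10*x^3 dx = -405/2;  ∫_0^3 8*x^2 dx = 72;
  ∫_0^3 -3*x dx = -27/2.
Sum: 972/5 − 405/2 + 72 − 27/2 = 252/5.
So LHS = 252/5.
∫_0^3 v(x) φ(x) dx = ∫_0^3 (6*x^4 - 22*x^3 + 13*x^2 - 3*x) dx. Term by term:
  ∫_0^3 6*x^4 dx = 1458/5;  ∫_0^3 -22*x^3 dx = -891/2;  ∫_0^3 13*x^2 dx = 117;
  ∫_0^3 -3*x dx = -27/2.
Sum: 1458/5 − 891/2 + 117 − 27/2 = -252/5.
So RHS = -∫_0^3 v(x) φ(x) dx = 252/5.
LHS = RHS, so the identity holds for this test φ.
Moreover u is smooth here and v(x) = u'(x) = -6*x**2 + 4*x - 1 pointwise, so the identity holds for every test function. Hence v is the weak derivative of u.


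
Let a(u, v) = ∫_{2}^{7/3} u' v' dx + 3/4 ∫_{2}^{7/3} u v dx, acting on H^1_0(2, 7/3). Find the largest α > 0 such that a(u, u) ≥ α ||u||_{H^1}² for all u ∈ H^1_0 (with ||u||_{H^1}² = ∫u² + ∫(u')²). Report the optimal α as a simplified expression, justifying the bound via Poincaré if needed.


α = 3*(1 + 12*π^2)/(4*(1 + 9*π^2))

Coercivity of a(·,·) on H^1_0(2, 7/3) means a(u, u) ≥ α ||u||_{H^1}² for every u ∈ H^1_0.
The interval has length L = 1/3, and Poincaré/coercivity depend only on L. Here a(u, u) = ∫(u')² + (3/4)·∫u².
Here 0 < c = 3/4 < 1. The condition a(u,u) ≥ α||u||_{H^1}² reads (1−α)∫(u')² ≥ (α−c)∫u². Any admissible α is ≤ 1 (rapidly oscillating u have ∫u²/∫(u')² → 0), and α = 1 would force 0 ≥ (1−c)∫u², impossible since c < 1; so 1−α > 0. By the sharp Poincaré inequality on H^1_0 of an interval of length L, ∫(u')² ≥ (π/L)²∫u² with equality for the first sine mode sin(π(x−x₀)/L) (x₀ the left endpoint), so the inequality holds for all u iff (1−α)(π/L)² ≥ α − c, i.e. α ≤ ((π/L)² + c)/((π/L)² + 1) = (1 + c(L/π)²)/(1 + (L/π)²). With (π/L)² = 9*π^2 and c = 3/4, the largest admissible constant is α = ((π/L)² + c)/((π/L)² + 1).
Simplifying, α = 3*(1 + 12*π^2)/(4*(1 + 9*π^2)).


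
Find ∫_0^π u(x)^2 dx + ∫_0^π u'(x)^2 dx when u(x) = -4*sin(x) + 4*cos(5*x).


||u||_{H^1(0,π)}^2 = 224*π

u'(x) = -20*sin(5*x) - 4*cos(x).
Expand u² and (u')² and integrate term by term on (0, π), using: for integers n ≥ 1, ∫_0^π sin²(nx) dx = ∫_0^π cos²(nx) dx = π/2; for n ≠ n', ∫_0^π sin(nx)sin(n'x) dx = ∫_0^π cos(nx)cos(n'x) dx = 0; and by product-to-sum, ∫_0^π sin(nx)cos(n'x) dx = ½∫_0^π [sin((n+n')x) + sin((n−n')x)] dx, which is 0 when n+n' is even and 2n/(n²−n'²) when n+n' is odd (it need not vanish on (0, π)).
  u² squared terms: (-4)²·∫sin(x)² dx = 16·π/2 = 8*π;  (4)²·∫cos(5x)² dx = 16·π/2 = 8*π.
  u² cross terms: 2·(-4)·(4)·∫sin(x)·cos(5x) dx = -32·(0) = 0.
  So ∫_0^π u² dx = 8*π + 8*π + 0 = 16*π.
  (u')² squared terms: (-20)²·∫sin(5x)² dx = 400·π/2 = 200*π;  (-4)²·∫cos(x)² dx = 16·π/2 = 8*π.
  (u')² cross terms: 2·(-20)·(-4)·∫sin(5x)·cos(x) dx = 160·(0) = 0.
  So ∫_0^π (u')² dx = 200*π + 8*π + 0 = 208*π.
||u||_{H^1}^2 = (16*π) + (208*π) = 224*π.


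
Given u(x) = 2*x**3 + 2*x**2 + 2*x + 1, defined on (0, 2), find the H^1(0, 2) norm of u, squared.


||u||_{H^1}^2 = 92786/105

The H^1 norm (squared) on an interval (0, L) is
  ||u||_{H^1}^2 = ∫_0^L u(x)^2 dx + ∫_0^L u'(x)^2 dx.
Compute u'(x) = 6*x**2 + 4*x + 2.
Then u(x)^2 = 4*x**6 + 8*x**5 + 12*x**4 + 12*x**3 + 8*x**2 + 4*x + 1 and u'(x)^2 = 36*x**4 + 48*x**3 + 40*x**2 + 16*x + 4.
Integrate each monomial from 0 to 2 using ∫_0^2 c·x^n dx = c·2^(n+1)/(n+1):
  ∫_0^2 u(x)^2 dx = ∫_0^2 (4*x^6 + 8*x^5 + 12*x^4 + 12*x^3 + 8*x^2 + 4*x + 1) dx. Term by term:
    ∫_0^2 4*x^6 dx = 512/7;  ∫_0^2 8*x^5 dx = 256/3;  ∫_0^2 12*x^4 dx = 384/5;
    ∫_0^2 12*x^3 dx = 48;  ∫_0^2 8*x^2 dx = 64/3;  ∫_0^2 4*x dx = 8;
    ∫_0^2 1 dx = 2.
  Sum: 512/7 + 256/3 + 384/5 + 48 + 64/3 + 8 + 2 = 33034/105.
  ∫_0^2 u'(x)^2 dx = ∫_0^2 (36*x^4 + 48*x^3 + 40*x^2 + 16*x + 4) dx. Term by term:
    ∫_0^2 36*x^4 dx = 1152/5;  ∫_0^2 48*x^3 dx = 192;  ∫_0^2 40*x^2 dx = 320/3;
    ∫_0^2 16*x dx = 32;  ∫_0^2 4 dx = 8.
  Sum: 1152/5 + 192 + 320/3 + 32 + 8 = 8536/15.
Adding: ||u||_{H^1}^2 = 33034/105 + 8536/15 = 92786/105.


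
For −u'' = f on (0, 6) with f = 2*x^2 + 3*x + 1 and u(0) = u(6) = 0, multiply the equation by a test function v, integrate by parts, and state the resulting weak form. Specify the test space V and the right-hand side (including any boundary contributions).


V = H^1_0(0, 6) (so v(0) = v(6) = 0); weak form: ∫_0^6 u'v' dx = ∫_0^6 (2*x^2 + 3*x + 1) v dx for all v ∈ V.

Multiply both sides by a test function v and integrate from 0 to 6:
  ∫_0^6 −u''(x) v(x) dx = ∫_0^6 f(x) v(x) dx.
Integrate the LHS by parts once:
  ∫_0^6 −u'' v dx = −[u'(x) v(x)]_0^6 + ∫_0^6 u'(x) v'(x) dx.
Thus ∫_0^6 u'(x) v'(x) dx = ∫_0^6 f(x) v(x) dx + [u'(x) v(x)]_0^6.
Choose V so that boundary terms are either known or forced to vanish.
u is Dirichlet: u(0) = u(6) = 0. Let V = H^1_0(0, 6); then v(0) = v(6) = 0, and [u' v]_0^6 = 0.
Weak formulation: find u (satisfying any essential BC) such that ∫_0^6 u'(x) v'(x) dx = ∫_0^6 f v dx for all v ∈ V.
Substituting f(x) = 2*x^2 + 3*x + 1, the right-hand side is ∫_0^6 (2*x^2 + 3*x + 1) v dx.


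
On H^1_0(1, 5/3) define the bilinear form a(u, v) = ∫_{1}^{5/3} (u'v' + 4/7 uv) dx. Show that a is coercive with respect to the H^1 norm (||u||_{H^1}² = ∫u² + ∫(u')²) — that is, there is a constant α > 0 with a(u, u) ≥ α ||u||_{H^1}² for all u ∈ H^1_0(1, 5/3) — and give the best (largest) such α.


α = (16 + 63*π^2)/(7*(4 + 9*π^2))

Coercivity of a(·,·) on H^1_0(1, 5/3) means a(u, u) ≥ α ||u||_{H^1}² for every u ∈ H^1_0.
The interval has length L = 2/3, and Poincaré/coercivity depend only on L. Here a(u, u) = ∫(u')² + (4/7)·∫u².
Here 0 < c = 4/7 < 1. The condition a(u,u) ≥ α||u||_{H^1}² reads (1−α)∫(u')² ≥ (α−c)∫u². Any admissible α is ≤ 1 (rapidly oscillating u have ∫u²/∫(u')² → 0), and α = 1 would force 0 ≥ (1−c)∫u², impossible since c < 1; so 1−α > 0. By the sharp Poincaré inequality on H^1_0 of an interval of length L, ∫(u')² ≥ (π/L)²∫u² with equality for the first sine mode sin(π(x−x₀)/L) (x₀ the left endpoint), so the inequality holds for all u iff (1−α)(π/L)² ≥ α − c, i.e. α ≤ ((π/L)² + c)/((π/L)² + 1) = (1 + c(L/π)²)/(1 + (L/π)²). With (π/L)² = 9*π^2/4 and c = 4/7, the largest admissible constant is α = ((π/L)² + c)/((π/L)² + 1).
Simplifying, α = (16 + 63*π^2)/(7*(4 + 9*π^2)).


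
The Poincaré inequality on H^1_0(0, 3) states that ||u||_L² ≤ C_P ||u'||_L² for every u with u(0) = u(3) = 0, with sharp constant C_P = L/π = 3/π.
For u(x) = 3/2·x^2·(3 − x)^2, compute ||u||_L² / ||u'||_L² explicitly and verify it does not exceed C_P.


||u||_L² / ||u'||_L² = sqrt(3)/2 < C_P = 3/π.

u(x) = 3/2·x^2·(3 − x)^2, so u'(x) = 3*x*(x - 3)*(2*x - 3).
u(x) = 3/2·x^2·(3 − x)^2 vanishes at x = 0 and x = 3, so u ∈ H^1_0(0, 3). Differentiate via the product rule and integrate the resulting polynomials term by term.
  ∫_0^3 u² dx = ∫_0^3 (9*x^8/4 - 27*x^7 + 243*x^6/2 - 243*x^5 + 729*x^4/4) dx. Term by term:
    ∫_0^3 9*x^8/4 dx = 19683/4;  ∫_0^3 -27*x^7 dx = -177147/8;  ∫_0^3 243*x^6/2 dx = 531441/14;
    ∫_0^3 -243*x^5 dx = -59049/2;  ∫_0^3 729*x^4/4 dx = 177147/20.
  Sum: 19683/4 − 177147/8 + 531441/14 − 59049/2 + 177147/20 = 19683/280.
  ∫_0^3 (u')² dx = ∫_0^3 (36*x^6 - 324*x^5 + 1053*x^4 - 1458*x^3 + 729*x^2) dx. Term by term:
    ∫_0^3 36*x^6 dx = 78732/7;  ∫_0^3 -324*x^5 dx = -39366;  ∫_0^3 1053*x^4 dx = 255879/5;
    ∫_0^3 -1458*x^3 dx = -59049/2;  ∫_0^3 729*x^2 dx = 6561.
  Sum: 78732/7 − 39366 + 255879/5 − 59049/2 + 6561 = 6561/70.
∫_0^3 u² dx = 19683/280, so ||u||_L² = 81*sqrt(210)/140.
∫_0^3 (u')² dx = 6561/70, so ||u'||_L² = 81*sqrt(70)/70.
Ratio ||u||_L² / ||u'||_L² = sqrt(3)/2.
Sharp Poincaré constant on H^1_0(0, 3) is C_P = L/π = 3/π, achieved by sin(π/3·x).
A polynomial bump cannot attain the sharp Poincaré constant (only the first sine eigenfunction does), so the ratio is strictly less than C_P, consistent with ||u||_L² ≤ C_P ||u'||_L².


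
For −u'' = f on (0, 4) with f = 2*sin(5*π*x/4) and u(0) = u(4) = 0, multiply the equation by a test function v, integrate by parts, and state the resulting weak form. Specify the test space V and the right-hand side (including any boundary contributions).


V = H^1_0(0, 4) (so v(0) = v(4) = 0); weak form: ∫_0^4 u'v' dx = ∫_0^4 (2*sin(5*π*x/4)) v dx for all v ∈ V.

Multiply both sides by a test function v and integrate from 0 to 4:
  ∫_0^4 −u''(x) v(x) dx = ∫_0^4 f(x) v(x) dx.
Integrate the LHS by parts once:
  ∫_0^4 −u'' v dx = −[u'(x) v(x)]_0^4 + ∫_0^4 u'(x) v'(x) dx.
Thus ∫_0^4 u'(x) v'(x) dx = ∫_0^4 f(x) v(x) dx + [u'(x) v(x)]_0^4.
Choose V so that boundary terms are either known or forced to vanish.
u is Dirichlet: u(0) = u(4) = 0. Let V = H^1_0(0, 4); then v(0) = v(4) = 0, and [u' v]_0^4 = 0.
Weak formulation: find u (satisfying any essential BC) such that ∫_0^4 u'(x) v'(x) dx = ∫_0^4 f v dx for all v ∈ V.
Substituting f(x) = 2*sin(5*π*x/4), the right-hand side is ∫_0^4 (2*sin(5*π*x/4)) v dx.


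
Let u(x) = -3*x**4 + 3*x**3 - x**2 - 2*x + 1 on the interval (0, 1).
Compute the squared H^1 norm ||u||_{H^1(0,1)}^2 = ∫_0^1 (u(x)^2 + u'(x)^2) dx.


||u||_{H^1}^2 = 1591/140

The H^1 norm (squared) on an interval (0, L) is
  ||u||_{H^1}^2 = ∫_0^L u(x)^2 dx + ∫_0^L u'(x)^2 dx.
Compute u'(x) = -12*x**3 + 9*x**2 - 2*x - 2.
Then u(x)^2 = 9*x**8 - 18*x**7 + 15*x**6 + 6*x**5 - 17*x**4 + 10*x**3 + 2*x**2 - 4*x + 1 and u'(x)^2 = 144*x**6 - 216*x**5 + 129*x**4 + 12*x**3 - 32*x**2 + 8*x + 4.
Integrate each monomial from 0 to 1 using ∫_0^1 c·x^n dx = c·1^(n+1)/(n+1):
  ∫_0^1 u(x)^2 dx = ∫_0^1 (9*x^8 - 18*x^7 + 15*x^6 + 6*x^5 - 17*x^4 + 10*x^3 + 2*x^2 - 4*x + 1) dx. Term by term:
    ∫_0^1 9*x^8 dx = 1;  ∫_0^1 -18*x^7 dx = -9/4;  ∫_0^1 15*x^6 dx = 15/7;
    ∫_0^1 6*x^5 dx = 1;  ∫_0^1 -17*x^4 dx = -17/5;  ∫_0^1 10*x^3 dx = 5/2;
    ∫_0^1 2*x^2 dx = 2/3;  ∫_0^1 -4*x dx = -2;  ∫_0^1 1 dx = 1.
  Sum: 1 − 9/4 + 15/7 + 1 − 17/5 + 5/2 + 2/3 − 2 + 1 = 277/420.
  ∫_0^1 u'(x)^2 dx = ∫_0^1 (144*x^6 - 216*x^5 + 129*x^4 + 12*x^3 - 32*x^2 + 8*x + 4) dx. Term by term:
    ∫_0^1 144*x^6 dx = 144/7;  ∫_0^1 -216*x^5 dx = -36;  ∫_0^1 129*x^4 dx = 129/5;
    ∫_0^1 12*x^3 dx = 3;  ∫_0^1 -32*x^2 dx = -32/3;  ∫_0^1 8*x dx = 4;
    ∫_0^1 4 dx = 4.
  Sum: 144/7 − 36 + 129/5 + 3 − 32/3 + 4 + 4 = 1124/105.
Adding: ||u||_{H^1}^2 = 277/420 + 1124/105 = 1591/140.


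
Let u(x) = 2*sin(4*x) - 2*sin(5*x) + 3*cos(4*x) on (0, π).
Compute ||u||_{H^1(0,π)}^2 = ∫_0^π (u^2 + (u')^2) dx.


||u||_{H^1(0,π)}^2 = -680/3 + 325*π/2

u'(x) = -12*sin(4*x) + 8*cos(4*x) - 10*cos(5*x).
Expand u² and (u')² and integrate term by term on (0, π), using: for integers n ≥ 1, ∫_0^π sin²(nx) dx = ∫_0^π cos²(nx) dx = π/2; for n ≠ n', ∫_0^π sin(nx)sin(n'x) dx = ∫_0^π cos(nx)cos(n'x) dx = 0; and by product-to-sum, ∫_0^π sin(nx)cos(n'x) dx = ½∫_0^π [sin((n+n')x) + sin((n−n')x)] dx, which is 0 when n+n' is even and 2n/(n²−n'²) when n+n' is odd (it need not vanish on (0, π)).
  u² squared terms: (-2)²·∫sin(5x)² dx = 4·π/2 = 2*π;  (2)²·∫sin(4x)² dx = 4·π/2 = 2*π;  (3)²·∫cos(4x)² dx = 9·π/2 = 9*π/2.
  u² cross terms: 2·(-2)·(2)·∫sin(5x)·sin(4x) dx = -8·(0) = 0;  2·(-2)·(3)·∫sin(5x)·cos(4x) dx = -12·(10/9) = -40/3;  2·(2)·(3)·∫sin(4x)·cos(4x) dx = 12·(0) = 0.
  So ∫_0^π u² dx = 2*π + 2*π + 9*π/2 + 0 − 40/3 + 0 = -40/3 + 17*π/2.
  (u')² squared terms: (-12)²·∫sin(4x)² dx = 144·π/2 = 72*π;  (-10)²·∫cos(5x)² dx = 100·π/2 = 50*π;  (8)²·∫cos(4x)² dx = 64·π/2 = 32*π.
  (u')² cross terms: 2·(-12)·(-10)·∫sin(4x)·cos(5x) dx = 240·(-8/9) = -640/3;  2·(-12)·(8)·∫sin(4x)·cos(4x) dx = -192·(0) = 0;  2·(-10)·(8)·∫cos(5x)·cos(4x) dx = -160·(0) = 0.
  So ∫_0^π (u')² dx = 72*π + 50*π + 32*π − 640/3 + 0 + 0 = -640/3 + 154*π.
||u||_{H^1}^2 = (-40/3 + 17*π/2) + (-640/3 + 154*π) = -680/3 + 325*π/2.


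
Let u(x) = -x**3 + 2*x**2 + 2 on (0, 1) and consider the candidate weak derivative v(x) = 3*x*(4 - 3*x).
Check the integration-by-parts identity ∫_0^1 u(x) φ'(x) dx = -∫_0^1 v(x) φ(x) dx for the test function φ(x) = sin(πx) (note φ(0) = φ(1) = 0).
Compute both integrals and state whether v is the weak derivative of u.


LHS = (-12 - π^2)/π^3, RHS = -36/π^3 - 3/π. No, v is not the weak derivative of u.

u(x) = -x**3 + 2*x**2 + 2, classical derivative u'(x) = -3*x**2 + 4*x.
φ(x) = sin(πx), so φ'(x) = π*cos(π*x).
Note φ(0) = φ(1) = 0, so the boundary term u·φ vanishes.
LHS = ∫_0^1 u(x) φ'(x) dx = ∫_0^1 (-π*x^3*cos(π*x) + 2*π*x^2*cos(π*x) + 2*π*cos(π*x)) dx. Term by term:
  ∫_0^1 2*π*cos(π*x) dx = 0;  ∫_0^1 -π*x^3*cos(π*x) dx = -12/π^3 + 3/π;  ∫_0^1 2*π*x^2*cos(π*x) dx = -4/π.
Sum: 0 + -12/π^3 + 3/π − 4/π = (-12 - π^2)/π^3.
So LHS = (-12 - π^2)/π^3.
∫_0^1 v(x) φ(x) dx = ∫_0^1 (-9*x^2*sin(π*x) + 12*x*sin(π*x)) dx. Term by term:
  ∫_0^1 -9*x^2*sin(π*x) dx = -9/π + 36/π^3;  ∫_0^1 12*x*sin(π*x) dx = 12/π.
Sum: -9/π + 36/π^3 + 12/π = 3/π + 36/π^3.
So RHS = -∫_0^1 v(x) φ(x) dx = -36/π^3 - 3/π.
LHS − RHS = 2/π + 24/π^3 ≠ 0, so the identity fails.
(For a valid weak derivative the identity must hold for EVERY test function, in particular this one. The failure shows v is NOT the weak derivative of u.)
Correct weak derivative would be u'(x) = -3*x**2 + 4*x.


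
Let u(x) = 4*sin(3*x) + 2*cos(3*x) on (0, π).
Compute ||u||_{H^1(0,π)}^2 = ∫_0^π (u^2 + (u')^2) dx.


||u||_{H^1(0,π)}^2 = 100*π

u'(x) = -6*sin(3*x) + 12*cos(3*x).
Expand u² and (u')² and integrate term by term on (0, π), using: for integers n ≥ 1, ∫_0^π sin²(nx) dx = ∫_0^π cos²(nx) dx = π/2; for n ≠ n', ∫_0^π sin(nx)sin(n'x) dx = ∫_0^π cos(nx)cos(n'x) dx = 0; and by product-to-sum, ∫_0^π sin(nx)cos(n'x) dx = ½∫_0^π [sin((n+n')x) + sin((n−n')x)] dx, which is 0 when n+n' is even and 2n/(n²−n'²) when n+n' is odd (it need not vanish on (0, π)).
  u² squared terms: (2)²·∫cos(3x)² dx = 4·π/2 = 2*π;  (4)²·∫sin(3x)² dx = 16·π/2 = 8*π.
  u² cross terms: 2·(2)·(4)·∫cos(3x)·sin(3x) dx = 16·(0) = 0.
  So ∫_0^π u² dx = 2*π + 8*π + 0 = 10*π.
  (u')² squared terms: (-6)²·∫sin(3x)² dx = 36·π/2 = 18*π;  (12)²·∫cos(3x)² dx = 144·π/2 = 72*π.
  (u')² cross terms: 2·(-6)·(12)·∫sin(3x)·cos(3x) dx = -144·(0) = 0.
  So ∫_0^π (u')² dx = 18*π + 72*π + 0 = 90*π.
||u||_{H^1}^2 = (10*π) + (90*π) = 100*π.


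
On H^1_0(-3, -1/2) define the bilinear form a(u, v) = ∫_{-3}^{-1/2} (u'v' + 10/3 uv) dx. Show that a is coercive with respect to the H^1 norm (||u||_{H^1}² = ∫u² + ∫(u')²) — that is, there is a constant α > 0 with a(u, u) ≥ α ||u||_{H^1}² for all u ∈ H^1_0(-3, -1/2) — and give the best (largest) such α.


α = 1

Coercivity of a(·,·) on H^1_0(-3, -1/2) means a(u, u) ≥ α ||u||_{H^1}² for every u ∈ H^1_0.
The interval has length L = 5/2, and Poincaré/coercivity depend only on L. Here a(u, u) = ∫(u')² + (10/3)·∫u².
Here c = 10/3 ≥ 1, so a(u,u) = ∫(u')² + c∫u² ≥ ∫(u')² + ∫u² = ||u||_{H^1}², i.e. α = 1 works. No larger α is possible: a(u,u) ≥ α||u||_{H^1}² means (1−α)∫(u')² ≥ (α−c)∫u², and for the modes u_n = sin(nπ(x−x₀)/L) (x₀ the left endpoint) one has ∫u_n²/∫(u_n')² = (L/(nπ))² → 0, so a(u_n,u_n)/||u_n||_{H^1}² → 1. Hence the optimal constant is α = 1.
Therefore α = 1.


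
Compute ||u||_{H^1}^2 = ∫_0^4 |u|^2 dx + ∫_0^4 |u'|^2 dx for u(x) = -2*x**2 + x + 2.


||u||_{H^1}^2 = 3716/5

The H^1 norm (squared) on an interval (0, L) is
  ||u||_{H^1}^2 = ∫_0^L u(x)^2 dx + ∫_0^L u'(x)^2 dx.
Compute u'(x) = 1 - 4*x.
Then u(x)^2 = 4*x**4 - 4*x**3 - 7*x**2 + 4*x + 4 and u'(x)^2 = 16*x**2 - 8*x + 1.
Integrate each monomial from 0 to 4 using ∫_0^4 c·x^n dx = c·4^(n+1)/(n+1):
  ∫_0^4 u(x)^2 dx = ∫_0^4 (4*x^4 - 4*x^3 - 7*x^2 + 4*x + 4) dx. Term by term:
    ∫_0^4 4*x^4 dx = 4096/5;  ∫_0^4 -4*x^3 dx = -256;  ∫_0^4 -7*x^2 dx = -448/3;
    ∫_0^4 4*x dx = 32;  ∫_0^4 4 dx = 16.
  Sum: 4096/5 − 256 − 448/3 + 32 + 16 = 6928/15.
  ∫_0^4 u'(x)^2 dx = ∫_0^4 (16*x^2 - 8*x + 1) dx. Term by term:
    ∫_0^4 16*x^2 dx = 1024/3;  ∫_0^4 -8*x dx = -64;  ∫_0^4 1 dx = 4.
  Sum: 1024/3 − 64 + 4 = 844/3.
Adding: ||u||_{H^1}^2 = 6928/15 + 844/3 = 3716/5.


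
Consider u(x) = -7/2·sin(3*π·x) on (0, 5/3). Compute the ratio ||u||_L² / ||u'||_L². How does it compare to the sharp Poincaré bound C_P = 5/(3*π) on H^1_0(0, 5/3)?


||u||_L² / ||u'||_L² = 1/(3*π) < C_P = 5/(3*π).

u(x) = -7/2·sin(3*π·x), so u'(x) = -21*π*cos(3*π*x)/2.
Writing u(x) = A·sin(kπx/L) with A = -7/2 and k = 5, use ∫_0^L sin²(kπx/L) dx = L/2 and ∫_0^L cos²(kπx/L) dx = L/2.
u² = 49/4·sin²(3*π·x) and (u')² = 441*π^2/4·cos²(3*π·x), and each of sin², cos² integrates to L/2 = 5/6 over (0, 5/3).
∫_0^5/3 u² dx = 245/24, so ||u||_L² = 7*sqrt(30)/12.
∫_0^5/3 (u')² dx = 735*π^2/8, so ||u'||_L² = 7*sqrt(30)*π/4.
Ratio ||u||_L² / ||u'||_L² = 1/(3*π).
Sharp Poincaré constant on H^1_0(0, 5/3) is C_P = L/π = 5/(3*π), achieved by sin(3*π/5·x).
This is the k = 5 harmonic; the ratio L/(kπ) is strictly less than C_P = L/π, consistent with the sharp inequality ||u||_L² ≤ C_P ||u'||_L².


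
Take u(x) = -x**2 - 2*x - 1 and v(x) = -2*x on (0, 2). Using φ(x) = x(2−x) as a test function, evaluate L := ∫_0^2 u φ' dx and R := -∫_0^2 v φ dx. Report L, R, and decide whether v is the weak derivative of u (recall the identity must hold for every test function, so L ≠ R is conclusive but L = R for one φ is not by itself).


LHS = 16/3, RHS = 8/3. No, v is not the weak derivative of u.

u(x) = -x**2 - 2*x - 1, classical derivative u'(x) = -2*x - 2.
φ(x) = x(2−x), so φ'(x) = 2 - 2*x.
Note φ(0) = φ(2) = 0, so the boundary term u·φ vanishes.
LHS = ∫_0^2 u(x) φ'(x) dx = ∫_0^2 (2*x^3 + 2*x^2 - 2*x - 2) dx. Term by term:
  ∫_0^2 2*x^3 dx = 8;  ∫_0^2 2*x^2 dx = 16/3;  ∫_0^2 -2*x dx = -4;
  ∫_0^2 -2 dx = -4.
Sum: 8 + 16/3 − 4 − 4 = 16/3.
So LHS = 16/3.
∫_0^2 v(x) φ(x) dx = ∫_0^2 (2*x^3 - 4*x^2) dx. Term by term:
  ∫_0^2 2*x^3 dx = 8;  ∫_0^2 -4*x^2 dx = -32/3.
Sum: 8 − 32/3 = -8/3.
So RHS = -∫_0^2 v(x) φ(x) dx = 8/3.
LHS − RHS = 8/3 ≠ 0, so the identity fails.
(For a valid weak derivative the identity must hold for EVERY test function, in particular this one. The failure shows v is NOT the weak derivative of u.)
Correct weak derivative would be u'(x) = -2*x - 2.


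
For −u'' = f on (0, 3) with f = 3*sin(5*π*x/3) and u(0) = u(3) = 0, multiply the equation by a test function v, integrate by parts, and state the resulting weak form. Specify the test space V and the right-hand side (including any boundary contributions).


V = H^1_0(0, 3) (so v(0) = v(3) = 0); weak form: ∫_0^3 u'v' dx = ∫_0^3 (3*sin(5*π*x/3)) v dx for all v ∈ V.

Multiply both sides by a test function v and integrate from 0 to 3:
  ∫_0^3 −u''(x) v(x) dx = ∫_0^3 f(x) v(x) dx.
Integrate the LHS by parts once:
  ∫_0^3 −u'' v dx = −[u'(x) v(x)]_0^3 + ∫_0^3 u'(x) v'(x) dx.
Thus ∫_0^3 u'(x) v'(x) dx = ∫_0^3 f(x) v(x) dx + [u'(x) v(x)]_0^3.
Choose V so that boundary terms are either known or forced to vanish.
u is Dirichlet: u(0) = u(3) = 0. Let V = H^1_0(0, 3); then v(0) = v(3) = 0, and [u' v]_0^3 = 0.
Weak formulation: find u (satisfying any essential BC) such that ∫_0^3 u'(x) v'(x) dx = ∫_0^3 f v dx for all v ∈ V.
Substituting f(x) = 3*sin(5*π*x/3), the right-hand side is ∫_0^3 (3*sin(5*π*x/3)) v dx.


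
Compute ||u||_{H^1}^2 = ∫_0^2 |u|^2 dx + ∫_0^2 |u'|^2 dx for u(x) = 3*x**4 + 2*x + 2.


||u||_{H^1}^2 = 376384/105

The H^1 norm (squared) on an interval (0, L) is
  ||u||_{H^1}^2 = ∫_0^L u(x)^2 dx + ∫_0^L u'(x)^2 dx.
Compute u'(x) = 12*x**3 + 2.
Then u(x)^2 = 9*x**8 + 12*x**5 + 12*x**4 + 4*x**2 + 8*x + 4 and u'(x)^2 = 144*x**6 + 48*x**3 + 4.
Integrate each monomial from 0 to 2 using ∫_0^2 c·x^n dx = c·2^(n+1)/(n+1):
  ∫_0^2 u(x)^2 dx = ∫_0^2 (9*x^8 + 12*x^5 + 12*x^4 + 4*x^2 + 8*x + 4) dx. Term by term:
    ∫_0^2 9*x^8 dx = 512;  ∫_0^2 12*x^5 dx = 128;  ∫_0^2 12*x^4 dx = 384/5;
    ∫_0^2 4*x^2 dx = 32/3;  ∫_0^2 8*x dx = 16;  ∫_0^2 4 dx = 8.
  Sum: 512 + 128 + 384/5 + 32/3 + 16 + 8 = 11272/15.
  ∫_0^2 u'(x)^2 dx = ∫_0^2 (144*x^6 + 48*x^3 + 4) dx. Term by term:
    ∫_0^2 144*x^6 dx = 18432/7;  ∫_0^2 48*x^3 dx = 192;  ∫_0^2 4 dx = 8.
  Sum: 18432/7 + 192 + 8 = 19832/7.
Adding: ||u||_{H^1}^2 = 11272/15 + 19832/7 = 376384/105.


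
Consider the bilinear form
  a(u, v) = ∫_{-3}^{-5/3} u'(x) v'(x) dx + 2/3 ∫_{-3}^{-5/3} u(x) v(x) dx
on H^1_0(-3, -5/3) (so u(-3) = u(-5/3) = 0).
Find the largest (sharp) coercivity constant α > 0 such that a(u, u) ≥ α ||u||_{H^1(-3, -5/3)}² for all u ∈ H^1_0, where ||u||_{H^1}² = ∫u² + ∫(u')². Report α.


α = (32 + 27*π^2)/(3*(16 + 9*π^2))

Coercivity of a(·,·) on H^1_0(-3, -5/3) means a(u, u) ≥ α ||u||_{H^1}² for every u ∈ H^1_0.
The interval has length L = 4/3, and Poincaré/coercivity depend only on L. Here a(u, u) = ∫(u')² + (2/3)·∫u².
Here 0 < c = 2/3 < 1. The condition a(u,u) ≥ α||u||_{H^1}² reads (1−α)∫(u')² ≥ (α−c)∫u². Any admissible α is ≤ 1 (rapidly oscillating u have ∫u²/∫(u')² → 0), and α = 1 would force 0 ≥ (1−c)∫u², impossible since c < 1; so 1−α > 0. By the sharp Poincaré inequality on H^1_0 of an interval of length L, ∫(u')² ≥ (π/L)²∫u² with equality for the first sine mode sin(π(x−x₀)/L) (x₀ the left endpoint), so the inequality holds for all u iff (1−α)(π/L)² ≥ α − c, i.e. α ≤ ((π/L)² + c)/((π/L)² + 1) = (1 + c(L/π)²)/(1 + (L/π)²). With (π/L)² = 9*π^2/16 and c = 2/3, the largest admissible constant is α = ((π/L)² + c)/((π/L)² + 1).
Simplifying, α = (32 + 27*π^2)/(3*(16 + 9*π^2)).


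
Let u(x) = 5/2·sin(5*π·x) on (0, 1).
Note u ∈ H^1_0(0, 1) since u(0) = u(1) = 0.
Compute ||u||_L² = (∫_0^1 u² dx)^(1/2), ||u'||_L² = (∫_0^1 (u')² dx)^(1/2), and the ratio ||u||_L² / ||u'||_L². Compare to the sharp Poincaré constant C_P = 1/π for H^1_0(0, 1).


||u||_L² / ||u'||_L² = 1/(5*π) < C_P = 1/π.

u(x) = 5/2·sin(5*π·x), so u'(x) = 25*π*cos(5*π*x)/2.
Writing u(x) = A·sin(kπx/L) with A = 5/2 and k = 5, use ∫_0^L sin²(kπx/L) dx = L/2 and ∫_0^L cos²(kπx/L) dx = L/2.
u² = 25/4·sin²(5*π·x) and (u')² = 625*π^2/4·cos²(5*π·x), and each of sin², cos² integrates to L/2 = 1/2 over (0, 1).
∫_0^1 u² dx = 25/8, so ||u||_L² = 5*sqrt(2)/4.
∫_0^1 (u')² dx = 625*π^2/8, so ||u'||_L² = 25*sqrt(2)*π/4.
Ratio ||u||_L² / ||u'||_L² = 1/(5*π).
Sharp Poincaré constant on H^1_0(0, 1) is C_P = L/π = 1/π, achieved by sin(π·x).
This is the k = 5 harmonic; the ratio L/(kπ) is strictly less than C_P = L/π, consistent with the sharp inequality ||u||_L² ≤ C_P ||u'||_L².


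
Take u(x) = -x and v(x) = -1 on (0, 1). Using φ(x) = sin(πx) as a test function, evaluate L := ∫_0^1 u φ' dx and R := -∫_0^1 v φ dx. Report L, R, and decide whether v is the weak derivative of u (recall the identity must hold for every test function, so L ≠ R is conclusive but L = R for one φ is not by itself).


LHS = 2/π, RHS = 2/π. Yes, v = u' weakly.

u(x) = -x, classical derivative u'(x) = -1.
φ(x) = sin(πx), so φ'(x) = π*cos(π*x).
Note φ(0) = φ(1) = 0, so the boundary term u·φ vanishes.
LHS = ∫_0^1 u(x) φ'(x) dx = ∫_0^1 (-π*x*cos(π*x)) dx. Term by term:
  ∫_0^1 -π*x*cos(π*x) dx = 2/π.
So LHS = 2/π.
∫_0^1 v(x) φ(x) dx = ∫_0^1 (-sin(π*x)) dx. Term by term:
  ∫_0^1 -sin(π*x) dx = -2/π.
So RHS = -∫_0^1 v(x) φ(x) dx = 2/π.
LHS = RHS, so the identity holds for this test φ.
Moreover u is smooth here and v(x) = u'(x) = -1 pointwise, so the identity holds for every test function. Hence v is the weak derivative of u.


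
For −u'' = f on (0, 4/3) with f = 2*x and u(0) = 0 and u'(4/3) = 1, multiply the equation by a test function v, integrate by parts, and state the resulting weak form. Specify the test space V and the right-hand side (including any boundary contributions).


V = {v ∈ H^1(0, 4/3) : v(0) = 0} (test functions vanish at x = 0 where u is specified); weak form: ∫_0^4/3 u'v' dx = ∫_0^4/3 (2*x) v dx + v(4/3) for all v ∈ V.

Multiply both sides by a test function v and integrate from 0 to 4/3:
  ∫_0^4/3 −u''(x) v(x) dx = ∫_0^4/3 f(x) v(x) dx.
Integrate the LHS by parts once:
  ∫_0^4/3 −u'' v dx = −[u'(x) v(x)]_0^4/3 + ∫_0^4/3 u'(x) v'(x) dx.
Thus ∫_0^4/3 u'(x) v'(x) dx = ∫_0^4/3 f(x) v(x) dx + [u'(x) v(x)]_0^4/3.
Choose V so that boundary terms are either known or forced to vanish.
Mixed BC: u(0) = 0 (Dirichlet) and u'(4/3) = 1 (Neumann). Define V = {v ∈ H^1(0, 4/3) : v(0) = 0}. Then [u' v]_0^4/3 = u'(4/3)·v(4/3) − u'(0)·0 = v(4/3).
Weak formulation: find u (satisfying any essential BC) such that ∫_0^4/3 u'(x) v'(x) dx = ∫_0^4/3 f v dx + v(4/3) for all v ∈ V (Dirichlet at 0 absorbed into V; Neumann datum at x = 4/3 contributes the boundary term).
Substituting f(x) = 2*x, the right-hand side is ∫_0^4/3 (2*x) v dx + v(4/3).


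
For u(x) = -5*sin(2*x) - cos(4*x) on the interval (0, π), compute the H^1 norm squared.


||u||_{H^1(0,π)}^2 = 71*π

u'(x) = 4*sin(4*x) - 10*cos(2*x).
Expand u² and (u')² and integrate term by term on (0, π), using: for integers n ≥ 1, ∫_0^π sin²(nx) dx = ∫_0^π cos²(nx) dx = π/2; for n ≠ n', ∫_0^π sin(nx)sin(n'x) dx = ∫_0^π cos(nx)cos(n'x) dx = 0; and by product-to-sum, ∫_0^π sin(nx)cos(n'x) dx = ½∫_0^π [sin((n+n')x) + sin((n−n')x)] dx, which is 0 when n+n' is even and 2n/(n²−n'²) when n+n' is odd (it need not vanish on (0, π)).
  u² squared terms: (-1)²·∫cos(4x)² dx = 1·π/2 = π/2;  (-5)²·∫sin(2x)² dx = 25·π/2 = 25*π/2.
  u² cross terms: 2·(-1)·(-5)·∫cos(4x)·sin(2x) dx = 10·(0) = 0.
  So ∫_0^π u² dx = π/2 + 25*π/2 + 0 = 13*π.
  (u')² squared terms: (-10)²·∫cos(2x)² dx = 100·π/2 = 50*π;  (4)²·∫sin(4x)² dx = 16·π/2 = 8*π.
  (u')² cross terms: 2·(-10)·(4)·∫cos(2x)·sin(4x) dx = -80·(0) = 0.
  So ∫_0^π (u')² dx = 50*π + 8*π + 0 = 58*π.
||u||_{H^1}^2 = (13*π) + (58*π) = 71*π.


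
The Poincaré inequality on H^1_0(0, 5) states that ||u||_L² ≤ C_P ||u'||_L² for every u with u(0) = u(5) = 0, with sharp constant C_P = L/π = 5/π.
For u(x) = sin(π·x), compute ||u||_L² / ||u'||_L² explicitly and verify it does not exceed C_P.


||u||_L² / ||u'||_L² = 1/π < C_P = 5/π.

u(x) = sin(π·x), so u'(x) = π*cos(π*x).
Writing u(x) = A·sin(kπx/L) with A = 1 and k = 5, use ∫_0^L sin²(kπx/L) dx = L/2 and ∫_0^L cos²(kπx/L) dx = L/2.
u² = 1·sin²(π·x) and (u')² = π^2·cos²(π·x), and each of sin², cos² integrates to L/2 = 5/2 over (0, 5).
∫_0^5 u² dx = 5/2, so ||u||_L² = sqrt(10)/2.
∫_0^5 (u')² dx = 5*π^2/2, so ||u'||_L² = sqrt(10)*π/2.
Ratio ||u||_L² / ||u'||_L² = 1/π.
Sharp Poincaré constant on H^1_0(0, 5) is C_P = L/π = 5/π, achieved by sin(π/5·x).
This is the k = 5 harmonic; the ratio L/(kπ) is strictly less than C_P = L/π, consistent with the sharp inequality ||u||_L² ≤ C_P ||u'||_L².


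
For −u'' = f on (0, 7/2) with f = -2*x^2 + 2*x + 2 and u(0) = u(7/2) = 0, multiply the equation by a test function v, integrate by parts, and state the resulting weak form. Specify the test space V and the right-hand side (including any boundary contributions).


V = H^1_0(0, 7/2) (so v(0) = v(7/2) = 0); weak form: ∫_0^7/2 u'v' dx = ∫_0^7/2 (-2*x^2 + 2*x + 2) v dx for all v ∈ V.

Multiply both sides by a test function v and integrate from 0 to 7/2:
  ∫_0^7/2 −u''(x) v(x) dx = ∫_0^7/2 f(x) v(x) dx.
Integrate the LHS by parts once:
  ∫_0^7/2 −u'' v dx = −[u'(x) v(x)]_0^7/2 + ∫_0^7/2 u'(x) v'(x) dx.
Thus ∫_0^7/2 u'(x) v'(x) dx = ∫_0^7/2 f(x) v(x) dx + [u'(x) v(x)]_0^7/2.
Choose V so that boundary terms are either known or forced to vanish.
u is Dirichlet: u(0) = u(7/2) = 0. Let V = H^1_0(0, 7/2); then v(0) = v(7/2) = 0, and [u' v]_0^7/2 = 0.
Weak formulation: find u (satisfying any essential BC) such that ∫_0^7/2 u'(x) v'(x) dx = ∫_0^7/2 f v dx for all v ∈ V.
Substituting f(x) = -2*x^2 + 2*x + 2, the right-hand side is ∫_0^7/2 (-2*x^2 + 2*x + 2) v dx.


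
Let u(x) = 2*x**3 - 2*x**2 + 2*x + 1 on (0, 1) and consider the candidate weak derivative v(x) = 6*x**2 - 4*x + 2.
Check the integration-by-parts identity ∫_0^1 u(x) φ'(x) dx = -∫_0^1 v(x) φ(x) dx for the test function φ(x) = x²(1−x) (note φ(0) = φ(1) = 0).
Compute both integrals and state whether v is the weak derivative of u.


LHS = -1/6, RHS = -1/6. Yes, v = u' weakly.

u(x) = 2*x**3 - 2*x**2 + 2*x + 1, classical derivative u'(x) = 6*x**2 - 4*x + 2.
φ(x) = x²(1−x), so φ'(x) = x*(2 - 3*x).
Note φ(0) = φ(1) = 0, so the boundary term u·φ vanishes.
LHS = ∫_0^1 u(x) φ'(x) dx = ∫_0^1 (-6*x^5 + 10*x^4 - 10*x^3 + x^2 + 2*x) dx. Term by term:
  ∫_0^1 -6*x^5 dx = -1;  ∫_0^1 10*x^4 dx = 2;  ∫_0^1 -10*x^3 dx = -5/2;
  ∫_0^1 x^2 dx = 1/3;  ∫_0^1 2*x dx = 1.
Sum: -1 + 2 − 5/2 + 1/3 + 1 = -1/6.
So LHS = -1/6.
∫_0^1 v(x) φ(x) dx = ∫_0^1 (-6*x^5 + 10*x^4 - 6*x^3 + 2*x^2) dx. Term by term:
  ∫_0^1 -6*x^5 dx = -1;  ∫_0^1 10*x^4 dx = 2;  ∫_0^1 -6*x^3 dx = -3/2;
  ∫_0^1 2*x^2 dx = 2/3.
Sum: -1 + 2 − 3/2 + 2/3 = 1/6.
So RHS = -∫_0^1 v(x) φ(x) dx = -1/6.
LHS = RHS, so the identity holds for this test φ.
Moreover u is smooth here and v(x) = u'(x) = 6*x**2 - 4*x + 2 pointwise, so the identity holds for every test function. Hence v is the weak derivative of u.
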